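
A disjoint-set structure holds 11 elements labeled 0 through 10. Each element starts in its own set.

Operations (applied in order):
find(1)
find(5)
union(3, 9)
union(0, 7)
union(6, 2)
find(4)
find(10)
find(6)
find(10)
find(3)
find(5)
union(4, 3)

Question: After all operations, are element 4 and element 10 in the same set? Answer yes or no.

Step 1: find(1) -> no change; set of 1 is {1}
Step 2: find(5) -> no change; set of 5 is {5}
Step 3: union(3, 9) -> merged; set of 3 now {3, 9}
Step 4: union(0, 7) -> merged; set of 0 now {0, 7}
Step 5: union(6, 2) -> merged; set of 6 now {2, 6}
Step 6: find(4) -> no change; set of 4 is {4}
Step 7: find(10) -> no change; set of 10 is {10}
Step 8: find(6) -> no change; set of 6 is {2, 6}
Step 9: find(10) -> no change; set of 10 is {10}
Step 10: find(3) -> no change; set of 3 is {3, 9}
Step 11: find(5) -> no change; set of 5 is {5}
Step 12: union(4, 3) -> merged; set of 4 now {3, 4, 9}
Set of 4: {3, 4, 9}; 10 is not a member.

Answer: no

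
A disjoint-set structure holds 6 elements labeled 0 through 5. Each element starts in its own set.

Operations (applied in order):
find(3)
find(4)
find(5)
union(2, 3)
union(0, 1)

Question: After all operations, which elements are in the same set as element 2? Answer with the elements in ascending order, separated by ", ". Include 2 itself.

Step 1: find(3) -> no change; set of 3 is {3}
Step 2: find(4) -> no change; set of 4 is {4}
Step 3: find(5) -> no change; set of 5 is {5}
Step 4: union(2, 3) -> merged; set of 2 now {2, 3}
Step 5: union(0, 1) -> merged; set of 0 now {0, 1}
Component of 2: {2, 3}

Answer: 2, 3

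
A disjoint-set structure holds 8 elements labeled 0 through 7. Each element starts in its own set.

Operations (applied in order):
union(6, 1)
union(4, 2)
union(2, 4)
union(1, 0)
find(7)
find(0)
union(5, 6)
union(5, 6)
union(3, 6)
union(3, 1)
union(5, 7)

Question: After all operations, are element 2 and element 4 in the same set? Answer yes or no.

Answer: yes

Derivation:
Step 1: union(6, 1) -> merged; set of 6 now {1, 6}
Step 2: union(4, 2) -> merged; set of 4 now {2, 4}
Step 3: union(2, 4) -> already same set; set of 2 now {2, 4}
Step 4: union(1, 0) -> merged; set of 1 now {0, 1, 6}
Step 5: find(7) -> no change; set of 7 is {7}
Step 6: find(0) -> no change; set of 0 is {0, 1, 6}
Step 7: union(5, 6) -> merged; set of 5 now {0, 1, 5, 6}
Step 8: union(5, 6) -> already same set; set of 5 now {0, 1, 5, 6}
Step 9: union(3, 6) -> merged; set of 3 now {0, 1, 3, 5, 6}
Step 10: union(3, 1) -> already same set; set of 3 now {0, 1, 3, 5, 6}
Step 11: union(5, 7) -> merged; set of 5 now {0, 1, 3, 5, 6, 7}
Set of 2: {2, 4}; 4 is a member.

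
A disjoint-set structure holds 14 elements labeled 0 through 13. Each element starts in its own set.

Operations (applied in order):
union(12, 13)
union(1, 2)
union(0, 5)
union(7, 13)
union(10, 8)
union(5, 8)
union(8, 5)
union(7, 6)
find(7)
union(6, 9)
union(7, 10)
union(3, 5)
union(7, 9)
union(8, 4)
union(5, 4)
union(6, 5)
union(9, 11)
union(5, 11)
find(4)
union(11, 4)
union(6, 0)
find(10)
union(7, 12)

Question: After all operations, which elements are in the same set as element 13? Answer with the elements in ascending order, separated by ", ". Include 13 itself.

Step 1: union(12, 13) -> merged; set of 12 now {12, 13}
Step 2: union(1, 2) -> merged; set of 1 now {1, 2}
Step 3: union(0, 5) -> merged; set of 0 now {0, 5}
Step 4: union(7, 13) -> merged; set of 7 now {7, 12, 13}
Step 5: union(10, 8) -> merged; set of 10 now {8, 10}
Step 6: union(5, 8) -> merged; set of 5 now {0, 5, 8, 10}
Step 7: union(8, 5) -> already same set; set of 8 now {0, 5, 8, 10}
Step 8: union(7, 6) -> merged; set of 7 now {6, 7, 12, 13}
Step 9: find(7) -> no change; set of 7 is {6, 7, 12, 13}
Step 10: union(6, 9) -> merged; set of 6 now {6, 7, 9, 12, 13}
Step 11: union(7, 10) -> merged; set of 7 now {0, 5, 6, 7, 8, 9, 10, 12, 13}
Step 12: union(3, 5) -> merged; set of 3 now {0, 3, 5, 6, 7, 8, 9, 10, 12, 13}
Step 13: union(7, 9) -> already same set; set of 7 now {0, 3, 5, 6, 7, 8, 9, 10, 12, 13}
Step 14: union(8, 4) -> merged; set of 8 now {0, 3, 4, 5, 6, 7, 8, 9, 10, 12, 13}
Step 15: union(5, 4) -> already same set; set of 5 now {0, 3, 4, 5, 6, 7, 8, 9, 10, 12, 13}
Step 16: union(6, 5) -> already same set; set of 6 now {0, 3, 4, 5, 6, 7, 8, 9, 10, 12, 13}
Step 17: union(9, 11) -> merged; set of 9 now {0, 3, 4, 5, 6, 7, 8, 9, 10, 11, 12, 13}
Step 18: union(5, 11) -> already same set; set of 5 now {0, 3, 4, 5, 6, 7, 8, 9, 10, 11, 12, 13}
Step 19: find(4) -> no change; set of 4 is {0, 3, 4, 5, 6, 7, 8, 9, 10, 11, 12, 13}
Step 20: union(11, 4) -> already same set; set of 11 now {0, 3, 4, 5, 6, 7, 8, 9, 10, 11, 12, 13}
Step 21: union(6, 0) -> already same set; set of 6 now {0, 3, 4, 5, 6, 7, 8, 9, 10, 11, 12, 13}
Step 22: find(10) -> no change; set of 10 is {0, 3, 4, 5, 6, 7, 8, 9, 10, 11, 12, 13}
Step 23: union(7, 12) -> already same set; set of 7 now {0, 3, 4, 5, 6, 7, 8, 9, 10, 11, 12, 13}
Component of 13: {0, 3, 4, 5, 6, 7, 8, 9, 10, 11, 12, 13}

Answer: 0, 3, 4, 5, 6, 7, 8, 9, 10, 11, 12, 13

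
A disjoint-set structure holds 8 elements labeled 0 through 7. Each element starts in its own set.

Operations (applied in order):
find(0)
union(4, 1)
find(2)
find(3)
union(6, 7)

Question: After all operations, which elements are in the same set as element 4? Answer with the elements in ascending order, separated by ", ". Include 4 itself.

Answer: 1, 4

Derivation:
Step 1: find(0) -> no change; set of 0 is {0}
Step 2: union(4, 1) -> merged; set of 4 now {1, 4}
Step 3: find(2) -> no change; set of 2 is {2}
Step 4: find(3) -> no change; set of 3 is {3}
Step 5: union(6, 7) -> merged; set of 6 now {6, 7}
Component of 4: {1, 4}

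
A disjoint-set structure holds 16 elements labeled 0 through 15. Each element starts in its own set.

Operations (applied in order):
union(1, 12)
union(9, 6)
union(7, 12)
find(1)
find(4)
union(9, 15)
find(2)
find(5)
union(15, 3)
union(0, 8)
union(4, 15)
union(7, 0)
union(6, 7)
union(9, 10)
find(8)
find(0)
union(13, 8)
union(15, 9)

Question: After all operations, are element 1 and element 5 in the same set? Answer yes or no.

Answer: no

Derivation:
Step 1: union(1, 12) -> merged; set of 1 now {1, 12}
Step 2: union(9, 6) -> merged; set of 9 now {6, 9}
Step 3: union(7, 12) -> merged; set of 7 now {1, 7, 12}
Step 4: find(1) -> no change; set of 1 is {1, 7, 12}
Step 5: find(4) -> no change; set of 4 is {4}
Step 6: union(9, 15) -> merged; set of 9 now {6, 9, 15}
Step 7: find(2) -> no change; set of 2 is {2}
Step 8: find(5) -> no change; set of 5 is {5}
Step 9: union(15, 3) -> merged; set of 15 now {3, 6, 9, 15}
Step 10: union(0, 8) -> merged; set of 0 now {0, 8}
Step 11: union(4, 15) -> merged; set of 4 now {3, 4, 6, 9, 15}
Step 12: union(7, 0) -> merged; set of 7 now {0, 1, 7, 8, 12}
Step 13: union(6, 7) -> merged; set of 6 now {0, 1, 3, 4, 6, 7, 8, 9, 12, 15}
Step 14: union(9, 10) -> merged; set of 9 now {0, 1, 3, 4, 6, 7, 8, 9, 10, 12, 15}
Step 15: find(8) -> no change; set of 8 is {0, 1, 3, 4, 6, 7, 8, 9, 10, 12, 15}
Step 16: find(0) -> no change; set of 0 is {0, 1, 3, 4, 6, 7, 8, 9, 10, 12, 15}
Step 17: union(13, 8) -> merged; set of 13 now {0, 1, 3, 4, 6, 7, 8, 9, 10, 12, 13, 15}
Step 18: union(15, 9) -> already same set; set of 15 now {0, 1, 3, 4, 6, 7, 8, 9, 10, 12, 13, 15}
Set of 1: {0, 1, 3, 4, 6, 7, 8, 9, 10, 12, 13, 15}; 5 is not a member.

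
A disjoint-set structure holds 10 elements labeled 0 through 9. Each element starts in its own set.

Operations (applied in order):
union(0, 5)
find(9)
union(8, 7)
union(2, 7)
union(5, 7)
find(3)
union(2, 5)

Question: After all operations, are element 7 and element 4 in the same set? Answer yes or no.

Answer: no

Derivation:
Step 1: union(0, 5) -> merged; set of 0 now {0, 5}
Step 2: find(9) -> no change; set of 9 is {9}
Step 3: union(8, 7) -> merged; set of 8 now {7, 8}
Step 4: union(2, 7) -> merged; set of 2 now {2, 7, 8}
Step 5: union(5, 7) -> merged; set of 5 now {0, 2, 5, 7, 8}
Step 6: find(3) -> no change; set of 3 is {3}
Step 7: union(2, 5) -> already same set; set of 2 now {0, 2, 5, 7, 8}
Set of 7: {0, 2, 5, 7, 8}; 4 is not a member.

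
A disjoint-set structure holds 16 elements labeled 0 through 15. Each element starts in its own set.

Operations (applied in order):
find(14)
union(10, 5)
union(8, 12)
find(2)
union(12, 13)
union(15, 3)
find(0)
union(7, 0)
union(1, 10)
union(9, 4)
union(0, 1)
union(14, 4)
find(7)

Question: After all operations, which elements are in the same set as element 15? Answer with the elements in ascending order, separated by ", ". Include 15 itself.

Answer: 3, 15

Derivation:
Step 1: find(14) -> no change; set of 14 is {14}
Step 2: union(10, 5) -> merged; set of 10 now {5, 10}
Step 3: union(8, 12) -> merged; set of 8 now {8, 12}
Step 4: find(2) -> no change; set of 2 is {2}
Step 5: union(12, 13) -> merged; set of 12 now {8, 12, 13}
Step 6: union(15, 3) -> merged; set of 15 now {3, 15}
Step 7: find(0) -> no change; set of 0 is {0}
Step 8: union(7, 0) -> merged; set of 7 now {0, 7}
Step 9: union(1, 10) -> merged; set of 1 now {1, 5, 10}
Step 10: union(9, 4) -> merged; set of 9 now {4, 9}
Step 11: union(0, 1) -> merged; set of 0 now {0, 1, 5, 7, 10}
Step 12: union(14, 4) -> merged; set of 14 now {4, 9, 14}
Step 13: find(7) -> no change; set of 7 is {0, 1, 5, 7, 10}
Component of 15: {3, 15}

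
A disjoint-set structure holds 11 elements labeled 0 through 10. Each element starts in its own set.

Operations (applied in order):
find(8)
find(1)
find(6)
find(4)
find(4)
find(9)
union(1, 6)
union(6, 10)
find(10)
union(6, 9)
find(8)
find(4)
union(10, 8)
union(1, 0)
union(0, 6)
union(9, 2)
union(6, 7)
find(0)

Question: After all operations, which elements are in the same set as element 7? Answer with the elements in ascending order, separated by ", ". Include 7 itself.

Answer: 0, 1, 2, 6, 7, 8, 9, 10

Derivation:
Step 1: find(8) -> no change; set of 8 is {8}
Step 2: find(1) -> no change; set of 1 is {1}
Step 3: find(6) -> no change; set of 6 is {6}
Step 4: find(4) -> no change; set of 4 is {4}
Step 5: find(4) -> no change; set of 4 is {4}
Step 6: find(9) -> no change; set of 9 is {9}
Step 7: union(1, 6) -> merged; set of 1 now {1, 6}
Step 8: union(6, 10) -> merged; set of 6 now {1, 6, 10}
Step 9: find(10) -> no change; set of 10 is {1, 6, 10}
Step 10: union(6, 9) -> merged; set of 6 now {1, 6, 9, 10}
Step 11: find(8) -> no change; set of 8 is {8}
Step 12: find(4) -> no change; set of 4 is {4}
Step 13: union(10, 8) -> merged; set of 10 now {1, 6, 8, 9, 10}
Step 14: union(1, 0) -> merged; set of 1 now {0, 1, 6, 8, 9, 10}
Step 15: union(0, 6) -> already same set; set of 0 now {0, 1, 6, 8, 9, 10}
Step 16: union(9, 2) -> merged; set of 9 now {0, 1, 2, 6, 8, 9, 10}
Step 17: union(6, 7) -> merged; set of 6 now {0, 1, 2, 6, 7, 8, 9, 10}
Step 18: find(0) -> no change; set of 0 is {0, 1, 2, 6, 7, 8, 9, 10}
Component of 7: {0, 1, 2, 6, 7, 8, 9, 10}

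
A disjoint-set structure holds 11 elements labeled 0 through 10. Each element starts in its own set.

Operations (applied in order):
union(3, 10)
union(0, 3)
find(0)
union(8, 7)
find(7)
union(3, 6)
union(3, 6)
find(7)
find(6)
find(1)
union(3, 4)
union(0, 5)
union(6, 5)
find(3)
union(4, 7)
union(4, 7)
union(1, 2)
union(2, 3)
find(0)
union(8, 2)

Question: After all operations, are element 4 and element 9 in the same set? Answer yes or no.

Answer: no

Derivation:
Step 1: union(3, 10) -> merged; set of 3 now {3, 10}
Step 2: union(0, 3) -> merged; set of 0 now {0, 3, 10}
Step 3: find(0) -> no change; set of 0 is {0, 3, 10}
Step 4: union(8, 7) -> merged; set of 8 now {7, 8}
Step 5: find(7) -> no change; set of 7 is {7, 8}
Step 6: union(3, 6) -> merged; set of 3 now {0, 3, 6, 10}
Step 7: union(3, 6) -> already same set; set of 3 now {0, 3, 6, 10}
Step 8: find(7) -> no change; set of 7 is {7, 8}
Step 9: find(6) -> no change; set of 6 is {0, 3, 6, 10}
Step 10: find(1) -> no change; set of 1 is {1}
Step 11: union(3, 4) -> merged; set of 3 now {0, 3, 4, 6, 10}
Step 12: union(0, 5) -> merged; set of 0 now {0, 3, 4, 5, 6, 10}
Step 13: union(6, 5) -> already same set; set of 6 now {0, 3, 4, 5, 6, 10}
Step 14: find(3) -> no change; set of 3 is {0, 3, 4, 5, 6, 10}
Step 15: union(4, 7) -> merged; set of 4 now {0, 3, 4, 5, 6, 7, 8, 10}
Step 16: union(4, 7) -> already same set; set of 4 now {0, 3, 4, 5, 6, 7, 8, 10}
Step 17: union(1, 2) -> merged; set of 1 now {1, 2}
Step 18: union(2, 3) -> merged; set of 2 now {0, 1, 2, 3, 4, 5, 6, 7, 8, 10}
Step 19: find(0) -> no change; set of 0 is {0, 1, 2, 3, 4, 5, 6, 7, 8, 10}
Step 20: union(8, 2) -> already same set; set of 8 now {0, 1, 2, 3, 4, 5, 6, 7, 8, 10}
Set of 4: {0, 1, 2, 3, 4, 5, 6, 7, 8, 10}; 9 is not a member.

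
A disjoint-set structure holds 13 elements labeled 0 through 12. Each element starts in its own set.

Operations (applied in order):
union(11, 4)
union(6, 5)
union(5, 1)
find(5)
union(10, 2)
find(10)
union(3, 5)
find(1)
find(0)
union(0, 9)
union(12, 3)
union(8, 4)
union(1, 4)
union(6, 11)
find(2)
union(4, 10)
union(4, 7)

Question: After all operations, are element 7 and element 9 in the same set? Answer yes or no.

Step 1: union(11, 4) -> merged; set of 11 now {4, 11}
Step 2: union(6, 5) -> merged; set of 6 now {5, 6}
Step 3: union(5, 1) -> merged; set of 5 now {1, 5, 6}
Step 4: find(5) -> no change; set of 5 is {1, 5, 6}
Step 5: union(10, 2) -> merged; set of 10 now {2, 10}
Step 6: find(10) -> no change; set of 10 is {2, 10}
Step 7: union(3, 5) -> merged; set of 3 now {1, 3, 5, 6}
Step 8: find(1) -> no change; set of 1 is {1, 3, 5, 6}
Step 9: find(0) -> no change; set of 0 is {0}
Step 10: union(0, 9) -> merged; set of 0 now {0, 9}
Step 11: union(12, 3) -> merged; set of 12 now {1, 3, 5, 6, 12}
Step 12: union(8, 4) -> merged; set of 8 now {4, 8, 11}
Step 13: union(1, 4) -> merged; set of 1 now {1, 3, 4, 5, 6, 8, 11, 12}
Step 14: union(6, 11) -> already same set; set of 6 now {1, 3, 4, 5, 6, 8, 11, 12}
Step 15: find(2) -> no change; set of 2 is {2, 10}
Step 16: union(4, 10) -> merged; set of 4 now {1, 2, 3, 4, 5, 6, 8, 10, 11, 12}
Step 17: union(4, 7) -> merged; set of 4 now {1, 2, 3, 4, 5, 6, 7, 8, 10, 11, 12}
Set of 7: {1, 2, 3, 4, 5, 6, 7, 8, 10, 11, 12}; 9 is not a member.

Answer: no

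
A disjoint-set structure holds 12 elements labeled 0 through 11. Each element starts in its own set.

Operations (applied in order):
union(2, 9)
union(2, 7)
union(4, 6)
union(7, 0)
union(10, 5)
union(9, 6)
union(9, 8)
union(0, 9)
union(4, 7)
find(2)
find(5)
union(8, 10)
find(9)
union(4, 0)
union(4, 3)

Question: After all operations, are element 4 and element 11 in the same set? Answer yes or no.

Answer: no

Derivation:
Step 1: union(2, 9) -> merged; set of 2 now {2, 9}
Step 2: union(2, 7) -> merged; set of 2 now {2, 7, 9}
Step 3: union(4, 6) -> merged; set of 4 now {4, 6}
Step 4: union(7, 0) -> merged; set of 7 now {0, 2, 7, 9}
Step 5: union(10, 5) -> merged; set of 10 now {5, 10}
Step 6: union(9, 6) -> merged; set of 9 now {0, 2, 4, 6, 7, 9}
Step 7: union(9, 8) -> merged; set of 9 now {0, 2, 4, 6, 7, 8, 9}
Step 8: union(0, 9) -> already same set; set of 0 now {0, 2, 4, 6, 7, 8, 9}
Step 9: union(4, 7) -> already same set; set of 4 now {0, 2, 4, 6, 7, 8, 9}
Step 10: find(2) -> no change; set of 2 is {0, 2, 4, 6, 7, 8, 9}
Step 11: find(5) -> no change; set of 5 is {5, 10}
Step 12: union(8, 10) -> merged; set of 8 now {0, 2, 4, 5, 6, 7, 8, 9, 10}
Step 13: find(9) -> no change; set of 9 is {0, 2, 4, 5, 6, 7, 8, 9, 10}
Step 14: union(4, 0) -> already same set; set of 4 now {0, 2, 4, 5, 6, 7, 8, 9, 10}
Step 15: union(4, 3) -> merged; set of 4 now {0, 2, 3, 4, 5, 6, 7, 8, 9, 10}
Set of 4: {0, 2, 3, 4, 5, 6, 7, 8, 9, 10}; 11 is not a member.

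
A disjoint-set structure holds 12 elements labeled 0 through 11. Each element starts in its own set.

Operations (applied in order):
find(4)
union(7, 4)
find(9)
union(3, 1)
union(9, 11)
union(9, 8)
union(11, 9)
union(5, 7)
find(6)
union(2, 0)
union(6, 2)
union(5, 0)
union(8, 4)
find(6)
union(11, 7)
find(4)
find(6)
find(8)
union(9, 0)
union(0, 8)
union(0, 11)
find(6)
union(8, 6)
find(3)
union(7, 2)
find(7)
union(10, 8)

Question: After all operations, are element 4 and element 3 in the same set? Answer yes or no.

Step 1: find(4) -> no change; set of 4 is {4}
Step 2: union(7, 4) -> merged; set of 7 now {4, 7}
Step 3: find(9) -> no change; set of 9 is {9}
Step 4: union(3, 1) -> merged; set of 3 now {1, 3}
Step 5: union(9, 11) -> merged; set of 9 now {9, 11}
Step 6: union(9, 8) -> merged; set of 9 now {8, 9, 11}
Step 7: union(11, 9) -> already same set; set of 11 now {8, 9, 11}
Step 8: union(5, 7) -> merged; set of 5 now {4, 5, 7}
Step 9: find(6) -> no change; set of 6 is {6}
Step 10: union(2, 0) -> merged; set of 2 now {0, 2}
Step 11: union(6, 2) -> merged; set of 6 now {0, 2, 6}
Step 12: union(5, 0) -> merged; set of 5 now {0, 2, 4, 5, 6, 7}
Step 13: union(8, 4) -> merged; set of 8 now {0, 2, 4, 5, 6, 7, 8, 9, 11}
Step 14: find(6) -> no change; set of 6 is {0, 2, 4, 5, 6, 7, 8, 9, 11}
Step 15: union(11, 7) -> already same set; set of 11 now {0, 2, 4, 5, 6, 7, 8, 9, 11}
Step 16: find(4) -> no change; set of 4 is {0, 2, 4, 5, 6, 7, 8, 9, 11}
Step 17: find(6) -> no change; set of 6 is {0, 2, 4, 5, 6, 7, 8, 9, 11}
Step 18: find(8) -> no change; set of 8 is {0, 2, 4, 5, 6, 7, 8, 9, 11}
Step 19: union(9, 0) -> already same set; set of 9 now {0, 2, 4, 5, 6, 7, 8, 9, 11}
Step 20: union(0, 8) -> already same set; set of 0 now {0, 2, 4, 5, 6, 7, 8, 9, 11}
Step 21: union(0, 11) -> already same set; set of 0 now {0, 2, 4, 5, 6, 7, 8, 9, 11}
Step 22: find(6) -> no change; set of 6 is {0, 2, 4, 5, 6, 7, 8, 9, 11}
Step 23: union(8, 6) -> already same set; set of 8 now {0, 2, 4, 5, 6, 7, 8, 9, 11}
Step 24: find(3) -> no change; set of 3 is {1, 3}
Step 25: union(7, 2) -> already same set; set of 7 now {0, 2, 4, 5, 6, 7, 8, 9, 11}
Step 26: find(7) -> no change; set of 7 is {0, 2, 4, 5, 6, 7, 8, 9, 11}
Step 27: union(10, 8) -> merged; set of 10 now {0, 2, 4, 5, 6, 7, 8, 9, 10, 11}
Set of 4: {0, 2, 4, 5, 6, 7, 8, 9, 10, 11}; 3 is not a member.

Answer: no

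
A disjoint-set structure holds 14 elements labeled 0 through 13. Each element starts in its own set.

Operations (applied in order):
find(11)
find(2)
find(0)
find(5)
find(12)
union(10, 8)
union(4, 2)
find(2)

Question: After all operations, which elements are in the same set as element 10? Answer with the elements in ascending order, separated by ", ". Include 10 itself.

Step 1: find(11) -> no change; set of 11 is {11}
Step 2: find(2) -> no change; set of 2 is {2}
Step 3: find(0) -> no change; set of 0 is {0}
Step 4: find(5) -> no change; set of 5 is {5}
Step 5: find(12) -> no change; set of 12 is {12}
Step 6: union(10, 8) -> merged; set of 10 now {8, 10}
Step 7: union(4, 2) -> merged; set of 4 now {2, 4}
Step 8: find(2) -> no change; set of 2 is {2, 4}
Component of 10: {8, 10}

Answer: 8, 10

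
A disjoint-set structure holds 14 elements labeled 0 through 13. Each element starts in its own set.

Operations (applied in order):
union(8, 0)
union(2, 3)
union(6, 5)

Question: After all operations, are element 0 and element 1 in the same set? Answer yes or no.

Answer: no

Derivation:
Step 1: union(8, 0) -> merged; set of 8 now {0, 8}
Step 2: union(2, 3) -> merged; set of 2 now {2, 3}
Step 3: union(6, 5) -> merged; set of 6 now {5, 6}
Set of 0: {0, 8}; 1 is not a member.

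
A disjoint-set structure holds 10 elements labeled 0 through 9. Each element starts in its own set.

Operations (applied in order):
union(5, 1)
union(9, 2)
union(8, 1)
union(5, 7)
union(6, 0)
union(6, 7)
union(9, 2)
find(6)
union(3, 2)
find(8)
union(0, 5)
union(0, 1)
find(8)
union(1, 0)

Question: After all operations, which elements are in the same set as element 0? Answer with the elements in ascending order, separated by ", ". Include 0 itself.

Answer: 0, 1, 5, 6, 7, 8

Derivation:
Step 1: union(5, 1) -> merged; set of 5 now {1, 5}
Step 2: union(9, 2) -> merged; set of 9 now {2, 9}
Step 3: union(8, 1) -> merged; set of 8 now {1, 5, 8}
Step 4: union(5, 7) -> merged; set of 5 now {1, 5, 7, 8}
Step 5: union(6, 0) -> merged; set of 6 now {0, 6}
Step 6: union(6, 7) -> merged; set of 6 now {0, 1, 5, 6, 7, 8}
Step 7: union(9, 2) -> already same set; set of 9 now {2, 9}
Step 8: find(6) -> no change; set of 6 is {0, 1, 5, 6, 7, 8}
Step 9: union(3, 2) -> merged; set of 3 now {2, 3, 9}
Step 10: find(8) -> no change; set of 8 is {0, 1, 5, 6, 7, 8}
Step 11: union(0, 5) -> already same set; set of 0 now {0, 1, 5, 6, 7, 8}
Step 12: union(0, 1) -> already same set; set of 0 now {0, 1, 5, 6, 7, 8}
Step 13: find(8) -> no change; set of 8 is {0, 1, 5, 6, 7, 8}
Step 14: union(1, 0) -> already same set; set of 1 now {0, 1, 5, 6, 7, 8}
Component of 0: {0, 1, 5, 6, 7, 8}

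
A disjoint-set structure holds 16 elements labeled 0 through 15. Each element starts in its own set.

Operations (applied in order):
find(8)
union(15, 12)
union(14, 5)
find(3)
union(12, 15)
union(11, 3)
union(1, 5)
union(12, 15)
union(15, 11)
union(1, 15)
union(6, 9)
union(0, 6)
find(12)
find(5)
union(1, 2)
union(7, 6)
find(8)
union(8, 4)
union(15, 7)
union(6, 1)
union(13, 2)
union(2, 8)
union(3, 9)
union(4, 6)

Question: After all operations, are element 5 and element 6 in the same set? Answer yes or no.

Step 1: find(8) -> no change; set of 8 is {8}
Step 2: union(15, 12) -> merged; set of 15 now {12, 15}
Step 3: union(14, 5) -> merged; set of 14 now {5, 14}
Step 4: find(3) -> no change; set of 3 is {3}
Step 5: union(12, 15) -> already same set; set of 12 now {12, 15}
Step 6: union(11, 3) -> merged; set of 11 now {3, 11}
Step 7: union(1, 5) -> merged; set of 1 now {1, 5, 14}
Step 8: union(12, 15) -> already same set; set of 12 now {12, 15}
Step 9: union(15, 11) -> merged; set of 15 now {3, 11, 12, 15}
Step 10: union(1, 15) -> merged; set of 1 now {1, 3, 5, 11, 12, 14, 15}
Step 11: union(6, 9) -> merged; set of 6 now {6, 9}
Step 12: union(0, 6) -> merged; set of 0 now {0, 6, 9}
Step 13: find(12) -> no change; set of 12 is {1, 3, 5, 11, 12, 14, 15}
Step 14: find(5) -> no change; set of 5 is {1, 3, 5, 11, 12, 14, 15}
Step 15: union(1, 2) -> merged; set of 1 now {1, 2, 3, 5, 11, 12, 14, 15}
Step 16: union(7, 6) -> merged; set of 7 now {0, 6, 7, 9}
Step 17: find(8) -> no change; set of 8 is {8}
Step 18: union(8, 4) -> merged; set of 8 now {4, 8}
Step 19: union(15, 7) -> merged; set of 15 now {0, 1, 2, 3, 5, 6, 7, 9, 11, 12, 14, 15}
Step 20: union(6, 1) -> already same set; set of 6 now {0, 1, 2, 3, 5, 6, 7, 9, 11, 12, 14, 15}
Step 21: union(13, 2) -> merged; set of 13 now {0, 1, 2, 3, 5, 6, 7, 9, 11, 12, 13, 14, 15}
Step 22: union(2, 8) -> merged; set of 2 now {0, 1, 2, 3, 4, 5, 6, 7, 8, 9, 11, 12, 13, 14, 15}
Step 23: union(3, 9) -> already same set; set of 3 now {0, 1, 2, 3, 4, 5, 6, 7, 8, 9, 11, 12, 13, 14, 15}
Step 24: union(4, 6) -> already same set; set of 4 now {0, 1, 2, 3, 4, 5, 6, 7, 8, 9, 11, 12, 13, 14, 15}
Set of 5: {0, 1, 2, 3, 4, 5, 6, 7, 8, 9, 11, 12, 13, 14, 15}; 6 is a member.

Answer: yes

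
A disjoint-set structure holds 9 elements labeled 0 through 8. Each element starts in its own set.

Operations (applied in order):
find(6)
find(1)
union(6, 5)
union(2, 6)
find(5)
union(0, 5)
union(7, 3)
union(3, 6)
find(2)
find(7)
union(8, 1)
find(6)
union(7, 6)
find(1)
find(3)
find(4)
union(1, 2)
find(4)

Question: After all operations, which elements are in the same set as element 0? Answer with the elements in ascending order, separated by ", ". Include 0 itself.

Step 1: find(6) -> no change; set of 6 is {6}
Step 2: find(1) -> no change; set of 1 is {1}
Step 3: union(6, 5) -> merged; set of 6 now {5, 6}
Step 4: union(2, 6) -> merged; set of 2 now {2, 5, 6}
Step 5: find(5) -> no change; set of 5 is {2, 5, 6}
Step 6: union(0, 5) -> merged; set of 0 now {0, 2, 5, 6}
Step 7: union(7, 3) -> merged; set of 7 now {3, 7}
Step 8: union(3, 6) -> merged; set of 3 now {0, 2, 3, 5, 6, 7}
Step 9: find(2) -> no change; set of 2 is {0, 2, 3, 5, 6, 7}
Step 10: find(7) -> no change; set of 7 is {0, 2, 3, 5, 6, 7}
Step 11: union(8, 1) -> merged; set of 8 now {1, 8}
Step 12: find(6) -> no change; set of 6 is {0, 2, 3, 5, 6, 7}
Step 13: union(7, 6) -> already same set; set of 7 now {0, 2, 3, 5, 6, 7}
Step 14: find(1) -> no change; set of 1 is {1, 8}
Step 15: find(3) -> no change; set of 3 is {0, 2, 3, 5, 6, 7}
Step 16: find(4) -> no change; set of 4 is {4}
Step 17: union(1, 2) -> merged; set of 1 now {0, 1, 2, 3, 5, 6, 7, 8}
Step 18: find(4) -> no change; set of 4 is {4}
Component of 0: {0, 1, 2, 3, 5, 6, 7, 8}

Answer: 0, 1, 2, 3, 5, 6, 7, 8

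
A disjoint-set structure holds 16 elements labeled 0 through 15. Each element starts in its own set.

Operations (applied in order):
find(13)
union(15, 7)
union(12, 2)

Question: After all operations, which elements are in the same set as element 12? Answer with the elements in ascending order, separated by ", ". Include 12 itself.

Answer: 2, 12

Derivation:
Step 1: find(13) -> no change; set of 13 is {13}
Step 2: union(15, 7) -> merged; set of 15 now {7, 15}
Step 3: union(12, 2) -> merged; set of 12 now {2, 12}
Component of 12: {2, 12}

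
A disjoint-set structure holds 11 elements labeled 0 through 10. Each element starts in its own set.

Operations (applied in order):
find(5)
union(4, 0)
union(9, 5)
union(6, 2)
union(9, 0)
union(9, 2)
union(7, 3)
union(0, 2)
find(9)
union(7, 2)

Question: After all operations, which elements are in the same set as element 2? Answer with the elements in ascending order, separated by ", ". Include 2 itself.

Step 1: find(5) -> no change; set of 5 is {5}
Step 2: union(4, 0) -> merged; set of 4 now {0, 4}
Step 3: union(9, 5) -> merged; set of 9 now {5, 9}
Step 4: union(6, 2) -> merged; set of 6 now {2, 6}
Step 5: union(9, 0) -> merged; set of 9 now {0, 4, 5, 9}
Step 6: union(9, 2) -> merged; set of 9 now {0, 2, 4, 5, 6, 9}
Step 7: union(7, 3) -> merged; set of 7 now {3, 7}
Step 8: union(0, 2) -> already same set; set of 0 now {0, 2, 4, 5, 6, 9}
Step 9: find(9) -> no change; set of 9 is {0, 2, 4, 5, 6, 9}
Step 10: union(7, 2) -> merged; set of 7 now {0, 2, 3, 4, 5, 6, 7, 9}
Component of 2: {0, 2, 3, 4, 5, 6, 7, 9}

Answer: 0, 2, 3, 4, 5, 6, 7, 9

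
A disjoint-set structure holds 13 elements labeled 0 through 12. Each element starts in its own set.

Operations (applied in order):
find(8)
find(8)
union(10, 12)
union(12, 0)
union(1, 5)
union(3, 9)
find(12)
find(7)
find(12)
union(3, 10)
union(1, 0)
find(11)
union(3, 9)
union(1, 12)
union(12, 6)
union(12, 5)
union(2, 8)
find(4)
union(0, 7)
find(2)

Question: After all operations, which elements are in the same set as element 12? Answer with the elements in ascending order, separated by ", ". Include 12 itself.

Step 1: find(8) -> no change; set of 8 is {8}
Step 2: find(8) -> no change; set of 8 is {8}
Step 3: union(10, 12) -> merged; set of 10 now {10, 12}
Step 4: union(12, 0) -> merged; set of 12 now {0, 10, 12}
Step 5: union(1, 5) -> merged; set of 1 now {1, 5}
Step 6: union(3, 9) -> merged; set of 3 now {3, 9}
Step 7: find(12) -> no change; set of 12 is {0, 10, 12}
Step 8: find(7) -> no change; set of 7 is {7}
Step 9: find(12) -> no change; set of 12 is {0, 10, 12}
Step 10: union(3, 10) -> merged; set of 3 now {0, 3, 9, 10, 12}
Step 11: union(1, 0) -> merged; set of 1 now {0, 1, 3, 5, 9, 10, 12}
Step 12: find(11) -> no change; set of 11 is {11}
Step 13: union(3, 9) -> already same set; set of 3 now {0, 1, 3, 5, 9, 10, 12}
Step 14: union(1, 12) -> already same set; set of 1 now {0, 1, 3, 5, 9, 10, 12}
Step 15: union(12, 6) -> merged; set of 12 now {0, 1, 3, 5, 6, 9, 10, 12}
Step 16: union(12, 5) -> already same set; set of 12 now {0, 1, 3, 5, 6, 9, 10, 12}
Step 17: union(2, 8) -> merged; set of 2 now {2, 8}
Step 18: find(4) -> no change; set of 4 is {4}
Step 19: union(0, 7) -> merged; set of 0 now {0, 1, 3, 5, 6, 7, 9, 10, 12}
Step 20: find(2) -> no change; set of 2 is {2, 8}
Component of 12: {0, 1, 3, 5, 6, 7, 9, 10, 12}

Answer: 0, 1, 3, 5, 6, 7, 9, 10, 12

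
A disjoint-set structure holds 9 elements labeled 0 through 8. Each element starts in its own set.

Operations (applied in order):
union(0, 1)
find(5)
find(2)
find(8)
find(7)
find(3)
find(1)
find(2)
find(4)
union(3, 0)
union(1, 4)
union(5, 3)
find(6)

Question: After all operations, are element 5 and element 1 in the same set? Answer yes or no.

Answer: yes

Derivation:
Step 1: union(0, 1) -> merged; set of 0 now {0, 1}
Step 2: find(5) -> no change; set of 5 is {5}
Step 3: find(2) -> no change; set of 2 is {2}
Step 4: find(8) -> no change; set of 8 is {8}
Step 5: find(7) -> no change; set of 7 is {7}
Step 6: find(3) -> no change; set of 3 is {3}
Step 7: find(1) -> no change; set of 1 is {0, 1}
Step 8: find(2) -> no change; set of 2 is {2}
Step 9: find(4) -> no change; set of 4 is {4}
Step 10: union(3, 0) -> merged; set of 3 now {0, 1, 3}
Step 11: union(1, 4) -> merged; set of 1 now {0, 1, 3, 4}
Step 12: union(5, 3) -> merged; set of 5 now {0, 1, 3, 4, 5}
Step 13: find(6) -> no change; set of 6 is {6}
Set of 5: {0, 1, 3, 4, 5}; 1 is a member.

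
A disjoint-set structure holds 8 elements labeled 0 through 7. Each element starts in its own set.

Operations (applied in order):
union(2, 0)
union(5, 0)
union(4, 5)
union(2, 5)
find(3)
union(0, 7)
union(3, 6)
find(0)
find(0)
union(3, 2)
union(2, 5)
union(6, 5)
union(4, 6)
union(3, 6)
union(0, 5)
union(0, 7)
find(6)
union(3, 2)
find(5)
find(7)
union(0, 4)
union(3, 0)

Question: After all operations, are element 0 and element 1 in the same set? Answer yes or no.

Answer: no

Derivation:
Step 1: union(2, 0) -> merged; set of 2 now {0, 2}
Step 2: union(5, 0) -> merged; set of 5 now {0, 2, 5}
Step 3: union(4, 5) -> merged; set of 4 now {0, 2, 4, 5}
Step 4: union(2, 5) -> already same set; set of 2 now {0, 2, 4, 5}
Step 5: find(3) -> no change; set of 3 is {3}
Step 6: union(0, 7) -> merged; set of 0 now {0, 2, 4, 5, 7}
Step 7: union(3, 6) -> merged; set of 3 now {3, 6}
Step 8: find(0) -> no change; set of 0 is {0, 2, 4, 5, 7}
Step 9: find(0) -> no change; set of 0 is {0, 2, 4, 5, 7}
Step 10: union(3, 2) -> merged; set of 3 now {0, 2, 3, 4, 5, 6, 7}
Step 11: union(2, 5) -> already same set; set of 2 now {0, 2, 3, 4, 5, 6, 7}
Step 12: union(6, 5) -> already same set; set of 6 now {0, 2, 3, 4, 5, 6, 7}
Step 13: union(4, 6) -> already same set; set of 4 now {0, 2, 3, 4, 5, 6, 7}
Step 14: union(3, 6) -> already same set; set of 3 now {0, 2, 3, 4, 5, 6, 7}
Step 15: union(0, 5) -> already same set; set of 0 now {0, 2, 3, 4, 5, 6, 7}
Step 16: union(0, 7) -> already same set; set of 0 now {0, 2, 3, 4, 5, 6, 7}
Step 17: find(6) -> no change; set of 6 is {0, 2, 3, 4, 5, 6, 7}
Step 18: union(3, 2) -> already same set; set of 3 now {0, 2, 3, 4, 5, 6, 7}
Step 19: find(5) -> no change; set of 5 is {0, 2, 3, 4, 5, 6, 7}
Step 20: find(7) -> no change; set of 7 is {0, 2, 3, 4, 5, 6, 7}
Step 21: union(0, 4) -> already same set; set of 0 now {0, 2, 3, 4, 5, 6, 7}
Step 22: union(3, 0) -> already same set; set of 3 now {0, 2, 3, 4, 5, 6, 7}
Set of 0: {0, 2, 3, 4, 5, 6, 7}; 1 is not a member.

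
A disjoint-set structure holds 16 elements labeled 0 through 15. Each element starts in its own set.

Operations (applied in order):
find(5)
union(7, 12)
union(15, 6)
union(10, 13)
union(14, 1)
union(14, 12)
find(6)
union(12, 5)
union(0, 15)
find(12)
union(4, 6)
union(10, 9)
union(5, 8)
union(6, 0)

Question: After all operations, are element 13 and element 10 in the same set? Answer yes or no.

Answer: yes

Derivation:
Step 1: find(5) -> no change; set of 5 is {5}
Step 2: union(7, 12) -> merged; set of 7 now {7, 12}
Step 3: union(15, 6) -> merged; set of 15 now {6, 15}
Step 4: union(10, 13) -> merged; set of 10 now {10, 13}
Step 5: union(14, 1) -> merged; set of 14 now {1, 14}
Step 6: union(14, 12) -> merged; set of 14 now {1, 7, 12, 14}
Step 7: find(6) -> no change; set of 6 is {6, 15}
Step 8: union(12, 5) -> merged; set of 12 now {1, 5, 7, 12, 14}
Step 9: union(0, 15) -> merged; set of 0 now {0, 6, 15}
Step 10: find(12) -> no change; set of 12 is {1, 5, 7, 12, 14}
Step 11: union(4, 6) -> merged; set of 4 now {0, 4, 6, 15}
Step 12: union(10, 9) -> merged; set of 10 now {9, 10, 13}
Step 13: union(5, 8) -> merged; set of 5 now {1, 5, 7, 8, 12, 14}
Step 14: union(6, 0) -> already same set; set of 6 now {0, 4, 6, 15}
Set of 13: {9, 10, 13}; 10 is a member.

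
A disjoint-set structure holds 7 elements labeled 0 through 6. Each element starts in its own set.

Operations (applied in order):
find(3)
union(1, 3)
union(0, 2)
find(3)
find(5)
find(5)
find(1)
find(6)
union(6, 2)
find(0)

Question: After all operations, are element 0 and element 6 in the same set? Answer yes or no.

Step 1: find(3) -> no change; set of 3 is {3}
Step 2: union(1, 3) -> merged; set of 1 now {1, 3}
Step 3: union(0, 2) -> merged; set of 0 now {0, 2}
Step 4: find(3) -> no change; set of 3 is {1, 3}
Step 5: find(5) -> no change; set of 5 is {5}
Step 6: find(5) -> no change; set of 5 is {5}
Step 7: find(1) -> no change; set of 1 is {1, 3}
Step 8: find(6) -> no change; set of 6 is {6}
Step 9: union(6, 2) -> merged; set of 6 now {0, 2, 6}
Step 10: find(0) -> no change; set of 0 is {0, 2, 6}
Set of 0: {0, 2, 6}; 6 is a member.

Answer: yes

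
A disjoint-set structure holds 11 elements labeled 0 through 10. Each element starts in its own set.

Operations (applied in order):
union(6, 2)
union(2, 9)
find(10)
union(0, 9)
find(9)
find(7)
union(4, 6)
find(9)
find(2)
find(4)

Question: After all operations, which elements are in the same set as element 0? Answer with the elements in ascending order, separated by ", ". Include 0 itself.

Answer: 0, 2, 4, 6, 9

Derivation:
Step 1: union(6, 2) -> merged; set of 6 now {2, 6}
Step 2: union(2, 9) -> merged; set of 2 now {2, 6, 9}
Step 3: find(10) -> no change; set of 10 is {10}
Step 4: union(0, 9) -> merged; set of 0 now {0, 2, 6, 9}
Step 5: find(9) -> no change; set of 9 is {0, 2, 6, 9}
Step 6: find(7) -> no change; set of 7 is {7}
Step 7: union(4, 6) -> merged; set of 4 now {0, 2, 4, 6, 9}
Step 8: find(9) -> no change; set of 9 is {0, 2, 4, 6, 9}
Step 9: find(2) -> no change; set of 2 is {0, 2, 4, 6, 9}
Step 10: find(4) -> no change; set of 4 is {0, 2, 4, 6, 9}
Component of 0: {0, 2, 4, 6, 9}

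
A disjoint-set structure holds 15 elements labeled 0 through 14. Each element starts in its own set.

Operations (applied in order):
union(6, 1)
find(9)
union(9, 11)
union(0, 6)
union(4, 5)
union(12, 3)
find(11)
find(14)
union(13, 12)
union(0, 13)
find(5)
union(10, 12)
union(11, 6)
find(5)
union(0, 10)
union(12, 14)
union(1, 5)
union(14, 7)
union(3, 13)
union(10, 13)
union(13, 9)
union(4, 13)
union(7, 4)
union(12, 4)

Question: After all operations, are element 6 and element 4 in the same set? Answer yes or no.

Step 1: union(6, 1) -> merged; set of 6 now {1, 6}
Step 2: find(9) -> no change; set of 9 is {9}
Step 3: union(9, 11) -> merged; set of 9 now {9, 11}
Step 4: union(0, 6) -> merged; set of 0 now {0, 1, 6}
Step 5: union(4, 5) -> merged; set of 4 now {4, 5}
Step 6: union(12, 3) -> merged; set of 12 now {3, 12}
Step 7: find(11) -> no change; set of 11 is {9, 11}
Step 8: find(14) -> no change; set of 14 is {14}
Step 9: union(13, 12) -> merged; set of 13 now {3, 12, 13}
Step 10: union(0, 13) -> merged; set of 0 now {0, 1, 3, 6, 12, 13}
Step 11: find(5) -> no change; set of 5 is {4, 5}
Step 12: union(10, 12) -> merged; set of 10 now {0, 1, 3, 6, 10, 12, 13}
Step 13: union(11, 6) -> merged; set of 11 now {0, 1, 3, 6, 9, 10, 11, 12, 13}
Step 14: find(5) -> no change; set of 5 is {4, 5}
Step 15: union(0, 10) -> already same set; set of 0 now {0, 1, 3, 6, 9, 10, 11, 12, 13}
Step 16: union(12, 14) -> merged; set of 12 now {0, 1, 3, 6, 9, 10, 11, 12, 13, 14}
Step 17: union(1, 5) -> merged; set of 1 now {0, 1, 3, 4, 5, 6, 9, 10, 11, 12, 13, 14}
Step 18: union(14, 7) -> merged; set of 14 now {0, 1, 3, 4, 5, 6, 7, 9, 10, 11, 12, 13, 14}
Step 19: union(3, 13) -> already same set; set of 3 now {0, 1, 3, 4, 5, 6, 7, 9, 10, 11, 12, 13, 14}
Step 20: union(10, 13) -> already same set; set of 10 now {0, 1, 3, 4, 5, 6, 7, 9, 10, 11, 12, 13, 14}
Step 21: union(13, 9) -> already same set; set of 13 now {0, 1, 3, 4, 5, 6, 7, 9, 10, 11, 12, 13, 14}
Step 22: union(4, 13) -> already same set; set of 4 now {0, 1, 3, 4, 5, 6, 7, 9, 10, 11, 12, 13, 14}
Step 23: union(7, 4) -> already same set; set of 7 now {0, 1, 3, 4, 5, 6, 7, 9, 10, 11, 12, 13, 14}
Step 24: union(12, 4) -> already same set; set of 12 now {0, 1, 3, 4, 5, 6, 7, 9, 10, 11, 12, 13, 14}
Set of 6: {0, 1, 3, 4, 5, 6, 7, 9, 10, 11, 12, 13, 14}; 4 is a member.

Answer: yes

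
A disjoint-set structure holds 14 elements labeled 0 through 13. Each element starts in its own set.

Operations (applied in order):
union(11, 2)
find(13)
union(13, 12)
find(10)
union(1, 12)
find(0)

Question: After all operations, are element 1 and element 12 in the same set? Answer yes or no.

Answer: yes

Derivation:
Step 1: union(11, 2) -> merged; set of 11 now {2, 11}
Step 2: find(13) -> no change; set of 13 is {13}
Step 3: union(13, 12) -> merged; set of 13 now {12, 13}
Step 4: find(10) -> no change; set of 10 is {10}
Step 5: union(1, 12) -> merged; set of 1 now {1, 12, 13}
Step 6: find(0) -> no change; set of 0 is {0}
Set of 1: {1, 12, 13}; 12 is a member.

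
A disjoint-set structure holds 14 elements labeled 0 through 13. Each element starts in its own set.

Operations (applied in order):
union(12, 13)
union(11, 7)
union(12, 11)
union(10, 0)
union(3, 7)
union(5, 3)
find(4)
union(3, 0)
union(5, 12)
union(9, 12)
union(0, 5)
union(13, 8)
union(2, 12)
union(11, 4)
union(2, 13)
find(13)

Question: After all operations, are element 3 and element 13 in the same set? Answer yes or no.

Answer: yes

Derivation:
Step 1: union(12, 13) -> merged; set of 12 now {12, 13}
Step 2: union(11, 7) -> merged; set of 11 now {7, 11}
Step 3: union(12, 11) -> merged; set of 12 now {7, 11, 12, 13}
Step 4: union(10, 0) -> merged; set of 10 now {0, 10}
Step 5: union(3, 7) -> merged; set of 3 now {3, 7, 11, 12, 13}
Step 6: union(5, 3) -> merged; set of 5 now {3, 5, 7, 11, 12, 13}
Step 7: find(4) -> no change; set of 4 is {4}
Step 8: union(3, 0) -> merged; set of 3 now {0, 3, 5, 7, 10, 11, 12, 13}
Step 9: union(5, 12) -> already same set; set of 5 now {0, 3, 5, 7, 10, 11, 12, 13}
Step 10: union(9, 12) -> merged; set of 9 now {0, 3, 5, 7, 9, 10, 11, 12, 13}
Step 11: union(0, 5) -> already same set; set of 0 now {0, 3, 5, 7, 9, 10, 11, 12, 13}
Step 12: union(13, 8) -> merged; set of 13 now {0, 3, 5, 7, 8, 9, 10, 11, 12, 13}
Step 13: union(2, 12) -> merged; set of 2 now {0, 2, 3, 5, 7, 8, 9, 10, 11, 12, 13}
Step 14: union(11, 4) -> merged; set of 11 now {0, 2, 3, 4, 5, 7, 8, 9, 10, 11, 12, 13}
Step 15: union(2, 13) -> already same set; set of 2 now {0, 2, 3, 4, 5, 7, 8, 9, 10, 11, 12, 13}
Step 16: find(13) -> no change; set of 13 is {0, 2, 3, 4, 5, 7, 8, 9, 10, 11, 12, 13}
Set of 3: {0, 2, 3, 4, 5, 7, 8, 9, 10, 11, 12, 13}; 13 is a member.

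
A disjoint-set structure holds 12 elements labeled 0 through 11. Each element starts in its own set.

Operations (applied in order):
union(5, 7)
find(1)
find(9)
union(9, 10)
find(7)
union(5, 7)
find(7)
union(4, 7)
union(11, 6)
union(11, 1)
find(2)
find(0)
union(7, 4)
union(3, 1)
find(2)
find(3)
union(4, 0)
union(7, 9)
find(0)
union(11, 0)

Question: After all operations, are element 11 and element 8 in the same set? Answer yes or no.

Step 1: union(5, 7) -> merged; set of 5 now {5, 7}
Step 2: find(1) -> no change; set of 1 is {1}
Step 3: find(9) -> no change; set of 9 is {9}
Step 4: union(9, 10) -> merged; set of 9 now {9, 10}
Step 5: find(7) -> no change; set of 7 is {5, 7}
Step 6: union(5, 7) -> already same set; set of 5 now {5, 7}
Step 7: find(7) -> no change; set of 7 is {5, 7}
Step 8: union(4, 7) -> merged; set of 4 now {4, 5, 7}
Step 9: union(11, 6) -> merged; set of 11 now {6, 11}
Step 10: union(11, 1) -> merged; set of 11 now {1, 6, 11}
Step 11: find(2) -> no change; set of 2 is {2}
Step 12: find(0) -> no change; set of 0 is {0}
Step 13: union(7, 4) -> already same set; set of 7 now {4, 5, 7}
Step 14: union(3, 1) -> merged; set of 3 now {1, 3, 6, 11}
Step 15: find(2) -> no change; set of 2 is {2}
Step 16: find(3) -> no change; set of 3 is {1, 3, 6, 11}
Step 17: union(4, 0) -> merged; set of 4 now {0, 4, 5, 7}
Step 18: union(7, 9) -> merged; set of 7 now {0, 4, 5, 7, 9, 10}
Step 19: find(0) -> no change; set of 0 is {0, 4, 5, 7, 9, 10}
Step 20: union(11, 0) -> merged; set of 11 now {0, 1, 3, 4, 5, 6, 7, 9, 10, 11}
Set of 11: {0, 1, 3, 4, 5, 6, 7, 9, 10, 11}; 8 is not a member.

Answer: no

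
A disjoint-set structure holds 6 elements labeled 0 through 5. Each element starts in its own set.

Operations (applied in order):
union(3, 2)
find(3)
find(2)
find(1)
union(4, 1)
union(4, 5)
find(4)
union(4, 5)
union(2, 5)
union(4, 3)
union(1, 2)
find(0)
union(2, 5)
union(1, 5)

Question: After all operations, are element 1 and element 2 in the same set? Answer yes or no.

Answer: yes

Derivation:
Step 1: union(3, 2) -> merged; set of 3 now {2, 3}
Step 2: find(3) -> no change; set of 3 is {2, 3}
Step 3: find(2) -> no change; set of 2 is {2, 3}
Step 4: find(1) -> no change; set of 1 is {1}
Step 5: union(4, 1) -> merged; set of 4 now {1, 4}
Step 6: union(4, 5) -> merged; set of 4 now {1, 4, 5}
Step 7: find(4) -> no change; set of 4 is {1, 4, 5}
Step 8: union(4, 5) -> already same set; set of 4 now {1, 4, 5}
Step 9: union(2, 5) -> merged; set of 2 now {1, 2, 3, 4, 5}
Step 10: union(4, 3) -> already same set; set of 4 now {1, 2, 3, 4, 5}
Step 11: union(1, 2) -> already same set; set of 1 now {1, 2, 3, 4, 5}
Step 12: find(0) -> no change; set of 0 is {0}
Step 13: union(2, 5) -> already same set; set of 2 now {1, 2, 3, 4, 5}
Step 14: union(1, 5) -> already same set; set of 1 now {1, 2, 3, 4, 5}
Set of 1: {1, 2, 3, 4, 5}; 2 is a member.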